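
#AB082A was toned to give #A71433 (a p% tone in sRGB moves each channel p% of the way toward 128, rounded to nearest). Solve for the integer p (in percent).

10%

#AB082A is rgb(171, 8, 42); #A71433 is rgb(167, 20, 51).
On the G channel (widest range): 20 ≈ 8 + (p/100)(128 − 8), so p ≈ 100×(20 − 8)/(128 − 8) = 1200/120 = 10.00.
p = 10 reproduces all three channels after rounding.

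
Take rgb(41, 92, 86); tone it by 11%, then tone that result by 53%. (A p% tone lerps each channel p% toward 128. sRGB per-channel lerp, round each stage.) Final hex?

An 11% tone moves each channel 11% toward 128:
  R: 41 + 0.11×(128−41) = 41 + 9.57 = 50.57 → 51
  G: 92 + 0.11×(128−92) = 92 + 3.96 = 95.96 → 96
  B: 86 + 0.11×(128−86) = 86 + 4.62 = 90.62 → 91
After the tone: rgb(51, 96, 91) = #33605B.
Lerp each channel 53% toward 128:
  R: 51 + 40.81 = 91.81 → 92
  G: 96 + 0.53×(128−96) = 96 + 16.96 = 112.96 → 113
  B: 91 + 19.61 = 110.61 → 111
rgb(92, 113, 111) = #5C716F.

#5C716F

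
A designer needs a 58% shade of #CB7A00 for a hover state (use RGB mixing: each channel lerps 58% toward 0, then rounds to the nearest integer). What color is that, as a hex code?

#553300

#CB7A00 is rgb(203, 122, 0).
A 58% shade moves each channel 58% toward 0:
  R: 203 + 0.58×(0−203) = 203 − 117.74 = 85.26 → 85
  G: 122 + 0.58×(0−122) = 122 − 70.76 = 51.24 → 51
  B: 0 + 0.58×(0−0) = 0 + 0 = 0 → 0
rgb(85, 51, 0) = #553300.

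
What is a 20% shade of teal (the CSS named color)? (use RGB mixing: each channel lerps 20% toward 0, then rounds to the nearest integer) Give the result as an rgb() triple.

rgb(0, 102, 102)

CSS teal is rgb(0, 128, 128).
Lerp each channel 20% toward 0:
  R: 0 + 0.2×(0−0) = 0 + 0 = 0 → 0
  G: 128 − 25.6 = 102.4 → 102
  B: 128 + 0.2×(0−128) = 128 − 25.6 = 102.4 → 102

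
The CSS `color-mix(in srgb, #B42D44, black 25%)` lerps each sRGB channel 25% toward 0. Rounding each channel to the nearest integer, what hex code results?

#B42D44 is rgb(180, 45, 68).
A 25% shade moves each channel 25% toward 0:
  R: 180 − 45 = 135 → 135
  G: 45 + 0.25×(0−45) = 45 − 11.25 = 33.75 → 34
  B: 68 + 0.25×(0−68) = 68 − 17 = 51 → 51
rgb(135, 34, 51) = #872233.

#872233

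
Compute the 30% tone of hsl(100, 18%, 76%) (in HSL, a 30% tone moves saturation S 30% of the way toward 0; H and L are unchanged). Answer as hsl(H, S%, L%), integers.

hsl(100, 13%, 76%)

S moves 30% from 18 toward 0: 18 − 5.4 = 12.6 → 13.
H and L are unchanged.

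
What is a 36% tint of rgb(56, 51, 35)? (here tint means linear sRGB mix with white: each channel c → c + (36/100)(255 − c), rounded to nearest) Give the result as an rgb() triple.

rgb(128, 124, 114)

A 36% tint moves each channel 36% toward 255:
  R: 56 + 71.64 = 127.64 → 128
  G: 51 + 73.44 = 124.44 → 124
  B: 35 + 0.36×(255−35) = 35 + 79.2 = 114.2 → 114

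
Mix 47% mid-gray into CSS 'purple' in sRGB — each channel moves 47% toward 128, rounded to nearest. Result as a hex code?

#803c80

CSS purple is rgb(128, 0, 128).
Per channel, c → c + 0.47(128 − c):
  R: 128 + 0 = 128 → 128
  G: 0 + 60.16 = 60.16 → 60
  B: 128 + 0.47×(128−128) = 128 + 0 = 128 → 128
rgb(128, 60, 128) = #803c80.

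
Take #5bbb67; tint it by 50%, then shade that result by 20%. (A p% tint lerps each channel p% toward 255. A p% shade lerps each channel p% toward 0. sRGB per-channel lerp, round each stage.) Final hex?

#8ab18f

#5bbb67 is rgb(91, 187, 103).
Lerp each channel 50% toward 255:
  R: 91 + 0.5×(255−91) = 91 + 82 = 173 → 173
  G: 187 + 0.5×(255−187) = 187 + 34 = 221 → 221
  B: 103 + 0.5×(255−103) = 103 + 76 = 179 → 179
After the tint: rgb(173, 221, 179) = #adddb3.
Lerp each channel 20% toward 0:
  R: 173 − 34.6 = 138.4 → 138
  G: 221 − 44.2 = 176.8 → 177
  B: 179 − 35.8 = 143.2 → 143
rgb(138, 177, 143) = #8ab18f.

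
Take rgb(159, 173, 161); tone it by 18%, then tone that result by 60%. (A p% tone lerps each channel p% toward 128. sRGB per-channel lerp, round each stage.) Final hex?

An 18% tone moves each channel 18% toward 128:
  R: 159 − 5.58 = 153.42 → 153
  G: 173 − 8.1 = 164.9 → 165
  B: 161 + 0.18×(128−161) = 161 − 5.94 = 155.06 → 155
After the tone: rgb(153, 165, 155) = #99a59b.
Lerp each channel 60% toward 128:
  R: 153 − 15 = 138 → 138
  G: 165 + 0.6×(128−165) = 165 − 22.2 = 142.8 → 143
  B: 155 + 0.6×(128−155) = 155 − 16.2 = 138.8 → 139
rgb(138, 143, 139) = #8a8f8b.

#8a8f8b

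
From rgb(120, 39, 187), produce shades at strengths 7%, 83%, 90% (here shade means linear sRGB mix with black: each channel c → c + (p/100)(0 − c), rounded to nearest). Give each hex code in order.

#7024ae, #140720, #0c0413

7%: (120 − 8.4 = 111.6→112, 39 − 2.73 = 36.27→36, 187 − 13.09 = 173.91→174) → #7024ae
83%: (120 − 99.6 = 20.4→20, 39 − 32.37 = 6.63→7, 187 − 155.21 = 31.79→32) → #140720
90%: (120 − 108 = 12→12, 39 − 35.1 = 3.9→4, 187 − 168.3 = 18.7→19) → #0c0413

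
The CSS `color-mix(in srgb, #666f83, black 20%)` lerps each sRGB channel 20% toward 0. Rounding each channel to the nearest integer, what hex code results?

#666f83 is rgb(102, 111, 131).
Per channel, c → c + 0.2(0 − c):
  R: 102 + 0.2×(0−102) = 102 − 20.4 = 81.6 → 82
  G: 111 + 0.2×(0−111) = 111 − 22.2 = 88.8 → 89
  B: 131 − 26.2 = 104.8 → 105
rgb(82, 89, 105) = #525969.

#525969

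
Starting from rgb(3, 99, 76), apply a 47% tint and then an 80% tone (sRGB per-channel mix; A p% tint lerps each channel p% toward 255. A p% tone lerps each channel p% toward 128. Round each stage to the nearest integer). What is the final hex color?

Per channel, c → c + 0.47(255 − c):
  R: 3 + 118.44 = 121.44 → 121
  G: 99 + 0.47×(255−99) = 99 + 73.32 = 172.32 → 172
  B: 76 + 0.47×(255−76) = 76 + 84.13 = 160.13 → 160
After the tint: rgb(121, 172, 160) = #79ACA0.
Lerp each channel 80% toward 128:
  R: 121 + 5.6 = 126.6 → 127
  G: 172 + 0.8×(128−172) = 172 − 35.2 = 136.8 → 137
  B: 160 − 25.6 = 134.4 → 134
rgb(127, 137, 134) = #7F8986.

#7F8986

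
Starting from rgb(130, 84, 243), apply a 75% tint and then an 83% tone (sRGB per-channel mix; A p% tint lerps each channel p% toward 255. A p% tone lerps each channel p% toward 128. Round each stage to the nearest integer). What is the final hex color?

Per channel, c → c + 0.75(255 − c):
  R: 130 + 0.75×(255−130) = 130 + 93.75 = 223.75 → 224
  G: 84 + 0.75×(255−84) = 84 + 128.25 = 212.25 → 212
  B: 243 + 0.75×(255−243) = 243 + 9 = 252 → 252
After the tint: rgb(224, 212, 252) = #E0D4FC.
Lerp each channel 83% toward 128:
  R: 224 + 0.83×(128−224) = 224 − 79.68 = 144.32 → 144
  G: 212 − 69.72 = 142.28 → 142
  B: 252 − 102.92 = 149.08 → 149
rgb(144, 142, 149) = #908E95.

#908E95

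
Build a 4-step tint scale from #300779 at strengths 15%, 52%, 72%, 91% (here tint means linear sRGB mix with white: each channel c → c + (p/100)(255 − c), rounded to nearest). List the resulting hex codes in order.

#300779 is rgb(48, 7, 121).
15%: (48 + 31.05 = 79.05→79, 7 + 37.2 = 44.2→44, 121 + 20.1 = 141.1→141) → #4F2C8D
52%: (48 + 107.64 = 155.64→156, 7 + 128.96 = 135.96→136, 121 + 69.68 = 190.68→191) → #9C88BF
72%: (48 + 149.04 = 197.04→197, 7 + 178.56 = 185.56→186, 121 + 96.48 = 217.48→217) → #C5BAD9
91%: (48 + 188.37 = 236.37→236, 7 + 225.68 = 232.68→233, 121 + 121.94 = 242.94→243) → #ECE9F3

#4F2C8D, #9C88BF, #C5BAD9, #ECE9F3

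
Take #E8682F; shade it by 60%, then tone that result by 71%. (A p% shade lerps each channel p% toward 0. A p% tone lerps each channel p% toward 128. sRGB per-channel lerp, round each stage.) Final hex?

#766760

#E8682F is rgb(232, 104, 47).
Per channel, c → c + 0.6(0 − c):
  R: 232 + 0.6×(0−232) = 232 − 139.2 = 92.8 → 93
  G: 104 − 62.4 = 41.6 → 42
  B: 47 − 28.2 = 18.8 → 19
After the shade: rgb(93, 42, 19) = #5D2A13.
A 71% tone moves each channel 71% toward 128:
  R: 93 + 0.71×(128−93) = 93 + 24.85 = 117.85 → 118
  G: 42 + 61.06 = 103.06 → 103
  B: 19 + 0.71×(128−19) = 19 + 77.39 = 96.39 → 96
rgb(118, 103, 96) = #766760.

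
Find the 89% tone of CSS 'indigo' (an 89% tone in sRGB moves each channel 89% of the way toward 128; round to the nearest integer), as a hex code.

CSS indigo is rgb(75, 0, 130).
An 89% tone moves each channel 89% toward 128:
  R: 75 + 0.89×(128−75) = 75 + 47.17 = 122.17 → 122
  G: 0 + 113.92 = 113.92 → 114
  B: 130 + 0.89×(128−130) = 130 − 1.78 = 128.22 → 128
rgb(122, 114, 128) = #7A7280.

#7A7280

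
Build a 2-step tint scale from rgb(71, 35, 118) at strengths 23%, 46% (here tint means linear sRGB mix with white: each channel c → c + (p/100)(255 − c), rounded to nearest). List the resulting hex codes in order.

23%: (71 + 42.32 = 113.32→113, 35 + 50.6 = 85.6→86, 118 + 31.51 = 149.51→150) → #715696
46%: (71 + 84.64 = 155.64→156, 35 + 101.2 = 136.2→136, 118 + 63.02 = 181.02→181) → #9C88B5

#715696, #9C88B5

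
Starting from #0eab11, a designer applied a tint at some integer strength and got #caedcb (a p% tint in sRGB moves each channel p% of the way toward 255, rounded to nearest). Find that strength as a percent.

#0eab11 is rgb(14, 171, 17); #caedcb is rgb(202, 237, 203).
On the R channel (widest range): 202 ≈ 14 + (p/100)(255 − 14), so p ≈ 100×(202 − 14)/(255 − 14) = 18800/241 = 78.01.
p = 78 reproduces all three channels after rounding.

78%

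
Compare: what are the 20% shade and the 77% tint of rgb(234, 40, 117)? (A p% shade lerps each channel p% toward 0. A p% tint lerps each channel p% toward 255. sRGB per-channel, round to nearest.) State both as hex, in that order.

#BB205E, #FACEDF

20% shade:
  R: 234 + 0.2×(0−234) = 234 − 46.8 = 187.2 → 187
  G: 40 + 0.2×(0−40) = 40 − 8 = 32 → 32
  B: 117 + 0.2×(0−117) = 117 − 23.4 = 93.6 → 94
  → #BB205E
77% tint:
  R: 234 + 16.17 = 250.17 → 250
  G: 40 + 0.77×(255−40) = 40 + 165.55 = 205.55 → 206
  B: 117 + 0.77×(255−117) = 117 + 106.26 = 223.26 → 223
  → #FACEDF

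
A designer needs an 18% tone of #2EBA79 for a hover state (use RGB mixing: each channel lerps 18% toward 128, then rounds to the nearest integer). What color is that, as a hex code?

#3DB07A

#2EBA79 is rgb(46, 186, 121).
Lerp each channel 18% toward 128:
  R: 46 + 14.76 = 60.76 → 61
  G: 186 − 10.44 = 175.56 → 176
  B: 121 + 0.18×(128−121) = 121 + 1.26 = 122.26 → 122
rgb(61, 176, 122) = #3DB07A.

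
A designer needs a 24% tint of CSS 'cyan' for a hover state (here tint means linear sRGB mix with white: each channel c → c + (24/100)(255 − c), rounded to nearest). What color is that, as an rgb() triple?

CSS cyan is rgb(0, 255, 255).
Lerp each channel 24% toward 255:
  R: 0 + 0.24×(255−0) = 0 + 61.2 = 61.2 → 61
  G: 255 + 0.24×(255−255) = 255 + 0 = 255 → 255
  B: 255 + 0 = 255 → 255

rgb(61, 255, 255)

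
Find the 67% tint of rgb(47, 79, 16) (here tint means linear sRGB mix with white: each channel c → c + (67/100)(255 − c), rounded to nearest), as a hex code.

A 67% tint moves each channel 67% toward 255:
  R: 47 + 139.36 = 186.36 → 186
  G: 79 + 0.67×(255−79) = 79 + 117.92 = 196.92 → 197
  B: 16 + 160.13 = 176.13 → 176
rgb(186, 197, 176) = #bac5b0.

#bac5b0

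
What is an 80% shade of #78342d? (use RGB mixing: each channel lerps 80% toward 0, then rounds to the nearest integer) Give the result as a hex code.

#180a09

#78342d is rgb(120, 52, 45).
Lerp each channel 80% toward 0:
  R: 120 + 0.8×(0−120) = 120 − 96 = 24 → 24
  G: 52 − 41.6 = 10.4 → 10
  B: 45 − 36 = 9 → 9
rgb(24, 10, 9) = #180a09.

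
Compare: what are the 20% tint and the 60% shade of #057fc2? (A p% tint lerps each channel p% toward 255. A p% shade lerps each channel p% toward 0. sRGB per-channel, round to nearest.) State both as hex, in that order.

#3799ce, #02334e

#057fc2 is rgb(5, 127, 194).
20% tint:
  R: 5 + 50 = 55 → 55
  G: 127 + 25.6 = 152.6 → 153
  B: 194 + 0.2×(255−194) = 194 + 12.2 = 206.2 → 206
  → #3799ce
60% shade:
  R: 5 − 3 = 2 → 2
  G: 127 − 76.2 = 50.8 → 51
  B: 194 − 116.4 = 77.6 → 78
  → #02334e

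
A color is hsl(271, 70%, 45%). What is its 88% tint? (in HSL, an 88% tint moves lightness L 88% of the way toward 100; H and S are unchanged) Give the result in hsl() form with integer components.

hsl(271, 70%, 93%)

L moves 88% from 45 toward 100: 45 + 48.4 = 93.4 → 93.
H and S are unchanged.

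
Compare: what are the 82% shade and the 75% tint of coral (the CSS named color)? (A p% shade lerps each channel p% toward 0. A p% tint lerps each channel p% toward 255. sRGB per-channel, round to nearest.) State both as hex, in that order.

#2e170e, #ffdfd3

CSS coral is rgb(255, 127, 80).
82% shade:
  R: 255 + 0.82×(0−255) = 255 − 209.1 = 45.9 → 46
  G: 127 + 0.82×(0−127) = 127 − 104.14 = 22.86 → 23
  B: 80 + 0.82×(0−80) = 80 − 65.6 = 14.4 → 14
  → #2e170e
75% tint:
  R: 255 + 0.75×(255−255) = 255 + 0 = 255 → 255
  G: 127 + 96 = 223 → 223
  B: 80 + 131.25 = 211.25 → 211
  → #ffdfd3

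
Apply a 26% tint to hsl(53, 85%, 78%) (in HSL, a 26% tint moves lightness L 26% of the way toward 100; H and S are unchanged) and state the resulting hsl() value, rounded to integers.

hsl(53, 85%, 84%)

L moves 26% from 78 toward 100: 78 + 5.72 = 83.72 → 84.
H and S are unchanged.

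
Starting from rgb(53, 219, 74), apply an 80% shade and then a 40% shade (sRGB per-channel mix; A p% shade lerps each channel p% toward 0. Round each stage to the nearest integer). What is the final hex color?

Per channel, c → c + 0.8(0 − c):
  R: 53 + 0.8×(0−53) = 53 − 42.4 = 10.6 → 11
  G: 219 − 175.2 = 43.8 → 44
  B: 74 + 0.8×(0−74) = 74 − 59.2 = 14.8 → 15
After the shade: rgb(11, 44, 15) = #0b2c0f.
A 40% shade moves each channel 40% toward 0:
  R: 11 + 0.4×(0−11) = 11 − 4.4 = 6.6 → 7
  G: 44 − 17.6 = 26.4 → 26
  B: 15 − 6 = 9 → 9
rgb(7, 26, 9) = #071a09.

#071a09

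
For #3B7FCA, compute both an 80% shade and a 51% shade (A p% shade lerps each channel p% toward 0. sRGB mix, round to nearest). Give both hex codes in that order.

#0C1928, #1D3E63

#3B7FCA is rgb(59, 127, 202).
80% shade:
  R: 59 − 47.2 = 11.8 → 12
  G: 127 − 101.6 = 25.4 → 25
  B: 202 + 0.8×(0−202) = 202 − 161.6 = 40.4 → 40
  → #0C1928
51% shade:
  R: 59 + 0.51×(0−59) = 59 − 30.09 = 28.91 → 29
  G: 127 + 0.51×(0−127) = 127 − 64.77 = 62.23 → 62
  B: 202 + 0.51×(0−202) = 202 − 103.02 = 98.98 → 99
  → #1D3E63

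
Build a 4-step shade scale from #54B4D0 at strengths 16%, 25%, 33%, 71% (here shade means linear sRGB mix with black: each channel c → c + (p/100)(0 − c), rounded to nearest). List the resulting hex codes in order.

#54B4D0 is rgb(84, 180, 208).
16%: (84 − 13.44 = 70.56→71, 180 − 28.8 = 151.2→151, 208 − 33.28 = 174.72→175) → #4797AF
25%: (84 − 21 = 63→63, 180 − 45 = 135→135, 208 − 52 = 156→156) → #3F879C
33%: (84 − 27.72 = 56.28→56, 180 − 59.4 = 120.6→121, 208 − 68.64 = 139.36→139) → #38798B
71%: (84 − 59.64 = 24.36→24, 180 − 127.8 = 52.2→52, 208 − 147.68 = 60.32→60) → #18343C

#4797AF, #3F879C, #38798B, #18343C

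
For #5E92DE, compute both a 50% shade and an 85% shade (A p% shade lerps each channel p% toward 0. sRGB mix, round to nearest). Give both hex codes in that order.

#2F496F, #0E1621

#5E92DE is rgb(94, 146, 222).
50% shade:
  R: 94 + 0.5×(0−94) = 94 − 47 = 47 → 47
  G: 146 + 0.5×(0−146) = 146 − 73 = 73 → 73
  B: 222 + 0.5×(0−222) = 222 − 111 = 111 → 111
  → #2F496F
85% shade:
  R: 94 + 0.85×(0−94) = 94 − 79.9 = 14.1 → 14
  G: 146 − 124.1 = 21.9 → 22
  B: 222 + 0.85×(0−222) = 222 − 188.7 = 33.3 → 33
  → #0E1621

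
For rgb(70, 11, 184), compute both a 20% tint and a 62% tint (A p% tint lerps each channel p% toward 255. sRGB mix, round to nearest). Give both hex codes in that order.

20% tint:
  R: 70 + 0.2×(255−70) = 70 + 37 = 107 → 107
  G: 11 + 0.2×(255−11) = 11 + 48.8 = 59.8 → 60
  B: 184 + 0.2×(255−184) = 184 + 14.2 = 198.2 → 198
  → #6B3CC6
62% tint:
  R: 70 + 114.7 = 184.7 → 185
  G: 11 + 151.28 = 162.28 → 162
  B: 184 + 0.62×(255−184) = 184 + 44.02 = 228.02 → 228
  → #B9A2E4

#6B3CC6, #B9A2E4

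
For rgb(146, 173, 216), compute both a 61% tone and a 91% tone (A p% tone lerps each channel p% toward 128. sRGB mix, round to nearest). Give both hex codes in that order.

61% tone:
  R: 146 − 10.98 = 135.02 → 135
  G: 173 + 0.61×(128−173) = 173 − 27.45 = 145.55 → 146
  B: 216 + 0.61×(128−216) = 216 − 53.68 = 162.32 → 162
  → #8792a2
91% tone:
  R: 146 − 16.38 = 129.62 → 130
  G: 173 + 0.91×(128−173) = 173 − 40.95 = 132.05 → 132
  B: 216 + 0.91×(128−216) = 216 − 80.08 = 135.92 → 136
  → #828488

#8792a2, #828488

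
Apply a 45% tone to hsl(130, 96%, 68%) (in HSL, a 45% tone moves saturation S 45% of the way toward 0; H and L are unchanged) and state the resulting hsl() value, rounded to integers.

hsl(130, 53%, 68%)

S moves 45% from 96 toward 0: 96 − 43.2 = 52.8 → 53.
H and L are unchanged.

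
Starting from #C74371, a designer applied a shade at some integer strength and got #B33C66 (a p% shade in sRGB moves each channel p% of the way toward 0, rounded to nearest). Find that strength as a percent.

10%

#C74371 is rgb(199, 67, 113); #B33C66 is rgb(179, 60, 102).
On the R channel (widest range): 179 ≈ 199 + (p/100)(0 − 199), so p ≈ 100×(179 − 199)/(0 − 199) = -2000/-199 = 10.05.
p = 10 reproduces all three channels after rounding.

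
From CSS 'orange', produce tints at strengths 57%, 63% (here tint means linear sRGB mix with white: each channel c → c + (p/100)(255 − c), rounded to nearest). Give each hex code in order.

CSS orange is rgb(255, 165, 0).
57%: (255→255, 165 + 51.3 = 216.3→216, 0 + 145.35 = 145.35→145) → #FFD891
63%: (255→255, 165 + 56.7 = 221.7→222, 0 + 160.65 = 160.65→161) → #FFDEA1

#FFD891, #FFDEA1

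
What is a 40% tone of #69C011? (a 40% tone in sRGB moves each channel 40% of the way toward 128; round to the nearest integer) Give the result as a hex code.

#72A63D

#69C011 is rgb(105, 192, 17).
Lerp each channel 40% toward 128:
  R: 105 + 9.2 = 114.2 → 114
  G: 192 − 25.6 = 166.4 → 166
  B: 17 + 44.4 = 61.4 → 61
rgb(114, 166, 61) = #72A63D.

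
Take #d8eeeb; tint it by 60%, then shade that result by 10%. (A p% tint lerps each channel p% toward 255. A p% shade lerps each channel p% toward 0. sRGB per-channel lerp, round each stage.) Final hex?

#d7dfde

#d8eeeb is rgb(216, 238, 235).
Per channel, c → c + 0.6(255 − c):
  R: 216 + 0.6×(255−216) = 216 + 23.4 = 239.4 → 239
  G: 238 + 0.6×(255−238) = 238 + 10.2 = 248.2 → 248
  B: 235 + 12 = 247 → 247
After the tint: rgb(239, 248, 247) = #eff8f7.
A 10% shade moves each channel 10% toward 0:
  R: 239 + 0.1×(0−239) = 239 − 23.9 = 215.1 → 215
  G: 248 + 0.1×(0−248) = 248 − 24.8 = 223.2 → 223
  B: 247 + 0.1×(0−247) = 247 − 24.7 = 222.3 → 222
rgb(215, 223, 222) = #d7dfde.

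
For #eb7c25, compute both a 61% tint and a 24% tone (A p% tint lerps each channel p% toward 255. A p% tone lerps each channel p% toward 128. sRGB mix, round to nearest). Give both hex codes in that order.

#eb7c25 is rgb(235, 124, 37).
61% tint:
  R: 235 + 12.2 = 247.2 → 247
  G: 124 + 79.91 = 203.91 → 204
  B: 37 + 0.61×(255−37) = 37 + 132.98 = 169.98 → 170
  → #f7ccaa
24% tone:
  R: 235 + 0.24×(128−235) = 235 − 25.68 = 209.32 → 209
  G: 124 + 0.24×(128−124) = 124 + 0.96 = 124.96 → 125
  B: 37 + 21.84 = 58.84 → 59
  → #d17d3b

#f7ccaa, #d17d3b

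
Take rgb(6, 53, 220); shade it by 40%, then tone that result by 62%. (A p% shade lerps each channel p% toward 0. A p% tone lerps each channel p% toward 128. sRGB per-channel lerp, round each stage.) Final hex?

Per channel, c → c + 0.4(0 − c):
  R: 6 + 0.4×(0−6) = 6 − 2.4 = 3.6 → 4
  G: 53 + 0.4×(0−53) = 53 − 21.2 = 31.8 → 32
  B: 220 + 0.4×(0−220) = 220 − 88 = 132 → 132
After the shade: rgb(4, 32, 132) = #042084.
Per channel, c → c + 0.62(128 − c):
  R: 4 + 76.88 = 80.88 → 81
  G: 32 + 59.52 = 91.52 → 92
  B: 132 − 2.48 = 129.52 → 130
rgb(81, 92, 130) = #515C82.

#515C82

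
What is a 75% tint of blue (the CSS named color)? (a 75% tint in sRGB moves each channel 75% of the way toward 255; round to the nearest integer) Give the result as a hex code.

CSS blue is rgb(0, 0, 255).
A 75% tint moves each channel 75% toward 255:
  R: 0 + 191.25 = 191.25 → 191
  G: 0 + 0.75×(255−0) = 0 + 191.25 = 191.25 → 191
  B: 255 + 0.75×(255−255) = 255 + 0 = 255 → 255
rgb(191, 191, 255) = #BFBFFF.

#BFBFFF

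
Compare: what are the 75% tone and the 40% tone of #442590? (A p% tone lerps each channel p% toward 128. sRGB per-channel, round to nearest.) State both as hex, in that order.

#442590 is rgb(68, 37, 144).
75% tone:
  R: 68 + 45 = 113 → 113
  G: 37 + 0.75×(128−37) = 37 + 68.25 = 105.25 → 105
  B: 144 − 12 = 132 → 132
  → #716984
40% tone:
  R: 68 + 0.4×(128−68) = 68 + 24 = 92 → 92
  G: 37 + 36.4 = 73.4 → 73
  B: 144 + 0.4×(128−144) = 144 − 6.4 = 137.6 → 138
  → #5C498A

#716984, #5C498A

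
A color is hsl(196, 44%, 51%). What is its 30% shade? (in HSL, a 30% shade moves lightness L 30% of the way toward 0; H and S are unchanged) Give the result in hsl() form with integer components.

L moves 30% from 51 toward 0: 51 − 15.3 = 35.7 → 36.
H and S are unchanged.

hsl(196, 44%, 36%)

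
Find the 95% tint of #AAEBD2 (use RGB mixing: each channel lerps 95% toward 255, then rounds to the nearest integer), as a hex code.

#AAEBD2 is rgb(170, 235, 210).
A 95% tint moves each channel 95% toward 255:
  R: 170 + 0.95×(255−170) = 170 + 80.75 = 250.75 → 251
  G: 235 + 0.95×(255−235) = 235 + 19 = 254 → 254
  B: 210 + 0.95×(255−210) = 210 + 42.75 = 252.75 → 253
rgb(251, 254, 253) = #FBFEFD.

#FBFEFD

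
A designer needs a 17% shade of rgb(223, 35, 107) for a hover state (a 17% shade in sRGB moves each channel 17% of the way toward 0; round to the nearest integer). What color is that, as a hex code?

A 17% shade moves each channel 17% toward 0:
  R: 223 + 0.17×(0−223) = 223 − 37.91 = 185.09 → 185
  G: 35 + 0.17×(0−35) = 35 − 5.95 = 29.05 → 29
  B: 107 + 0.17×(0−107) = 107 − 18.19 = 88.81 → 89
rgb(185, 29, 89) = #b91d59.

#b91d59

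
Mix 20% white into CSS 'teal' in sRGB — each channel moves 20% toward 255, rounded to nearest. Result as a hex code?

#339999

CSS teal is rgb(0, 128, 128).
Per channel, c → c + 0.2(255 − c):
  R: 0 + 0.2×(255−0) = 0 + 51 = 51 → 51
  G: 128 + 0.2×(255−128) = 128 + 25.4 = 153.4 → 153
  B: 128 + 0.2×(255−128) = 128 + 25.4 = 153.4 → 153
rgb(51, 153, 153) = #339999.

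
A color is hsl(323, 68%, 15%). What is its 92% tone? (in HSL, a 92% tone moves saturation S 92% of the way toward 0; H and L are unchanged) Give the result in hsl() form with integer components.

S moves 92% from 68 toward 0: 68 − 62.56 = 5.44 → 5.
H and L are unchanged.

hsl(323, 5%, 15%)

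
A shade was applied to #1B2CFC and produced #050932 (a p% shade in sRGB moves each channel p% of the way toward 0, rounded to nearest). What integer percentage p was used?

80%

#1B2CFC is rgb(27, 44, 252); #050932 is rgb(5, 9, 50).
On the B channel (widest range): 50 ≈ 252 + (p/100)(0 − 252), so p ≈ 100×(50 − 252)/(0 − 252) = -20200/-252 = 80.16.
p = 80 reproduces all three channels after rounding.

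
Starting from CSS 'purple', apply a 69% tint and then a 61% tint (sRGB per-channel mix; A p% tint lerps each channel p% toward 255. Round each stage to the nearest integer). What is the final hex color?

#F0E0F0

CSS purple is rgb(128, 0, 128).
Lerp each channel 69% toward 255:
  R: 128 + 0.69×(255−128) = 128 + 87.63 = 215.63 → 216
  G: 0 + 0.69×(255−0) = 0 + 175.95 = 175.95 → 176
  B: 128 + 0.69×(255−128) = 128 + 87.63 = 215.63 → 216
After the tint: rgb(216, 176, 216) = #D8B0D8.
A 61% tint moves each channel 61% toward 255:
  R: 216 + 23.79 = 239.79 → 240
  G: 176 + 48.19 = 224.19 → 224
  B: 216 + 0.61×(255−216) = 216 + 23.79 = 239.79 → 240
rgb(240, 224, 240) = #F0E0F0.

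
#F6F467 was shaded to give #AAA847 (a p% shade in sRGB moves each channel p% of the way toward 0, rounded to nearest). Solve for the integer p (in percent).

#F6F467 is rgb(246, 244, 103); #AAA847 is rgb(170, 168, 71).
On the R channel (widest range): 170 ≈ 246 + (p/100)(0 − 246), so p ≈ 100×(170 − 246)/(0 − 246) = -7600/-246 = 30.89.
p = 31 reproduces all three channels after rounding.

31%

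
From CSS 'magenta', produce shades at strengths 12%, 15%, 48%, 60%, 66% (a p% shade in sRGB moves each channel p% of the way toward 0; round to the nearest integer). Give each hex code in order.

CSS magenta is rgb(255, 0, 255).
12%: (255 − 30.6 = 224.4→224, 0→0, 255 − 30.6 = 224.4→224) → #e000e0
15%: (255 − 38.25 = 216.75→217, 0→0, 255 − 38.25 = 216.75→217) → #d900d9
48%: (255 − 122.4 = 132.6→133, 0→0, 255 − 122.4 = 132.6→133) → #850085
60%: (255 − 153 = 102→102, 0→0, 255 − 153 = 102→102) → #660066
66%: (255 − 168.3 = 86.7→87, 0→0, 255 − 168.3 = 86.7→87) → #570057

#e000e0, #d900d9, #850085, #660066, #570057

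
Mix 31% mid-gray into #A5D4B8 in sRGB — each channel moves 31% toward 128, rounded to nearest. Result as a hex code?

#A5D4B8 is rgb(165, 212, 184).
A 31% tone moves each channel 31% toward 128:
  R: 165 − 11.47 = 153.53 → 154
  G: 212 − 26.04 = 185.96 → 186
  B: 184 − 17.36 = 166.64 → 167
rgb(154, 186, 167) = #9ABAA7.

#9ABAA7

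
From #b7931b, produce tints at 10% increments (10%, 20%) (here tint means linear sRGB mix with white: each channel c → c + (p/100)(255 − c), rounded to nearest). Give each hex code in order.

#be9e32, #c5a949

#b7931b is rgb(183, 147, 27).
10%: (183 + 7.2 = 190.2→190, 147 + 10.8 = 157.8→158, 27 + 22.8 = 49.8→50) → #be9e32
20%: (183 + 14.4 = 197.4→197, 147 + 21.6 = 168.6→169, 27 + 45.6 = 72.6→73) → #c5a949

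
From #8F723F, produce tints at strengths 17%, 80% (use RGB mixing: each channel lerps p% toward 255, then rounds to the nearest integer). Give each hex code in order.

#8F723F is rgb(143, 114, 63).
17%: (143 + 19.04 = 162.04→162, 114 + 23.97 = 137.97→138, 63 + 32.64 = 95.64→96) → #A28A60
80%: (143 + 89.6 = 232.6→233, 114 + 112.8 = 226.8→227, 63 + 153.6 = 216.6→217) → #E9E3D9

#A28A60, #E9E3D9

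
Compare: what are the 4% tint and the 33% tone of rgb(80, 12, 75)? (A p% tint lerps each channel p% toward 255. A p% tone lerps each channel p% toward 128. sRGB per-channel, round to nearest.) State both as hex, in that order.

#571652, #60325c

4% tint:
  R: 80 + 7 = 87 → 87
  G: 12 + 9.72 = 21.72 → 22
  B: 75 + 7.2 = 82.2 → 82
  → #571652
33% tone:
  R: 80 + 15.84 = 95.84 → 96
  G: 12 + 38.28 = 50.28 → 50
  B: 75 + 0.33×(128−75) = 75 + 17.49 = 92.49 → 92
  → #60325c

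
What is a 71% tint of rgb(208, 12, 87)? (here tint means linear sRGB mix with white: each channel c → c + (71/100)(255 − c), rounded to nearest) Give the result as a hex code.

#f1b9ce

Per channel, c → c + 0.71(255 − c):
  R: 208 + 0.71×(255−208) = 208 + 33.37 = 241.37 → 241
  G: 12 + 0.71×(255−12) = 12 + 172.53 = 184.53 → 185
  B: 87 + 119.28 = 206.28 → 206
rgb(241, 185, 206) = #f1b9ce.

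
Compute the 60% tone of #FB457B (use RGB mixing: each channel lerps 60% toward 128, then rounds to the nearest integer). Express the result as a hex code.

#B1687E

#FB457B is rgb(251, 69, 123).
Lerp each channel 60% toward 128:
  R: 251 + 0.6×(128−251) = 251 − 73.8 = 177.2 → 177
  G: 69 + 0.6×(128−69) = 69 + 35.4 = 104.4 → 104
  B: 123 + 3 = 126 → 126
rgb(177, 104, 126) = #B1687E.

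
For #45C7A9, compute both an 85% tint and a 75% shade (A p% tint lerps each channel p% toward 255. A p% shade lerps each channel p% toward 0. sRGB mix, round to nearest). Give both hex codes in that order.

#45C7A9 is rgb(69, 199, 169).
85% tint:
  R: 69 + 158.1 = 227.1 → 227
  G: 199 + 47.6 = 246.6 → 247
  B: 169 + 0.85×(255−169) = 169 + 73.1 = 242.1 → 242
  → #E3F7F2
75% shade:
  R: 69 + 0.75×(0−69) = 69 − 51.75 = 17.25 → 17
  G: 199 + 0.75×(0−199) = 199 − 149.25 = 49.75 → 50
  B: 169 − 126.75 = 42.25 → 42
  → #11322A

#E3F7F2, #11322A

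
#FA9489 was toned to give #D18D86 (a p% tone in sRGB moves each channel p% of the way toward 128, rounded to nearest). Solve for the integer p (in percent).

#FA9489 is rgb(250, 148, 137); #D18D86 is rgb(209, 141, 134).
On the R channel (widest range): 209 ≈ 250 + (p/100)(128 − 250), so p ≈ 100×(209 − 250)/(128 − 250) = -4100/-122 = 33.61.
p = 34 reproduces all three channels after rounding.

34%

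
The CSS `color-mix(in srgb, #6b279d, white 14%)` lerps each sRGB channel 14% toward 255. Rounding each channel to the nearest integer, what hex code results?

#6b279d is rgb(107, 39, 157).
Per channel, c → c + 0.14(255 − c):
  R: 107 + 0.14×(255−107) = 107 + 20.72 = 127.72 → 128
  G: 39 + 30.24 = 69.24 → 69
  B: 157 + 13.72 = 170.72 → 171
rgb(128, 69, 171) = #8045ab.

#8045ab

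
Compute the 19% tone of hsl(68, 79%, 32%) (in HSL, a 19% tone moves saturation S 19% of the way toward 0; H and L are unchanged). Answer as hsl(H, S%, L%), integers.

hsl(68, 64%, 32%)

S moves 19% from 79 toward 0: 79 − 15.01 = 63.99 → 64.
H and L are unchanged.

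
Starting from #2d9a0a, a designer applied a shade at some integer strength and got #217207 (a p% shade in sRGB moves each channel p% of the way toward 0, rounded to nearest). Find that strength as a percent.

#2d9a0a is rgb(45, 154, 10); #217207 is rgb(33, 114, 7).
On the G channel (widest range): 114 ≈ 154 + (p/100)(0 − 154), so p ≈ 100×(114 − 154)/(0 − 154) = -4000/-154 = 25.97.
p = 26 reproduces all three channels after rounding.

26%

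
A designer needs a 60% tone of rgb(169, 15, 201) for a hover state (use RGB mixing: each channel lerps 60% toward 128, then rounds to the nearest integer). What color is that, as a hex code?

#90539D

Lerp each channel 60% toward 128:
  R: 169 − 24.6 = 144.4 → 144
  G: 15 + 67.8 = 82.8 → 83
  B: 201 + 0.6×(128−201) = 201 − 43.8 = 157.2 → 157
rgb(144, 83, 157) = #90539D.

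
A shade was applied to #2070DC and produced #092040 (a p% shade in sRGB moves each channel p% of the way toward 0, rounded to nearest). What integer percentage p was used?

71%

#2070DC is rgb(32, 112, 220); #092040 is rgb(9, 32, 64).
On the B channel (widest range): 64 ≈ 220 + (p/100)(0 − 220), so p ≈ 100×(64 − 220)/(0 − 220) = -15600/-220 = 70.91.
p = 71 reproduces all three channels after rounding.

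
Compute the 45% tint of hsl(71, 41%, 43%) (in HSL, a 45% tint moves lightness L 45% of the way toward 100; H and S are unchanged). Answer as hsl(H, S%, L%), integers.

hsl(71, 41%, 69%)

L moves 45% from 43 toward 100: 43 + 25.65 = 68.65 → 69.
H and S are unchanged.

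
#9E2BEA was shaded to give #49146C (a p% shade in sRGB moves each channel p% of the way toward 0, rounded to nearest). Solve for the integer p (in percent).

54%

#9E2BEA is rgb(158, 43, 234); #49146C is rgb(73, 20, 108).
On the B channel (widest range): 108 ≈ 234 + (p/100)(0 − 234), so p ≈ 100×(108 − 234)/(0 − 234) = -12600/-234 = 53.85.
p = 54 reproduces all three channels after rounding.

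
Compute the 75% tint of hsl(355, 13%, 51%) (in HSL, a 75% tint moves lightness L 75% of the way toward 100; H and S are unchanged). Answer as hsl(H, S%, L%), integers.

L moves 75% from 51 toward 100: 51 + 36.75 = 87.75 → 88.
H and S are unchanged.

hsl(355, 13%, 88%)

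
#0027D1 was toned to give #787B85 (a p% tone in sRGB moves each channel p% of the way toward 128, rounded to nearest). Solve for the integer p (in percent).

94%

#0027D1 is rgb(0, 39, 209); #787B85 is rgb(120, 123, 133).
On the R channel (widest range): 120 ≈ 0 + (p/100)(128 − 0), so p ≈ 100×(120 − 0)/(128 − 0) = 12000/128 = 93.75.
p = 94 reproduces all three channels after rounding.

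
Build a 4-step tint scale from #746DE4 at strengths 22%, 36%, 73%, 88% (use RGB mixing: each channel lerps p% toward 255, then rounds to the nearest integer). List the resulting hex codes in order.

#746DE4 is rgb(116, 109, 228).
22%: (116 + 30.58 = 146.58→147, 109 + 32.12 = 141.12→141, 228 + 5.94 = 233.94→234) → #938DEA
36%: (116 + 50.04 = 166.04→166, 109 + 52.56 = 161.56→162, 228 + 9.72 = 237.72→238) → #A6A2EE
73%: (116 + 101.47 = 217.47→217, 109 + 106.58 = 215.58→216, 228 + 19.71 = 247.71→248) → #D9D8F8
88%: (116 + 122.32 = 238.32→238, 109 + 128.48 = 237.48→237, 228 + 23.76 = 251.76→252) → #EEEDFC

#938DEA, #A6A2EE, #D9D8F8, #EEEDFC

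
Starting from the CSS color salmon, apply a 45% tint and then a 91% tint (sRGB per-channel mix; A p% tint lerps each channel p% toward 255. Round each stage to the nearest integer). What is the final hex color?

CSS salmon is rgb(250, 128, 114).
Lerp each channel 45% toward 255:
  R: 250 + 2.25 = 252.25 → 252
  G: 128 + 0.45×(255−128) = 128 + 57.15 = 185.15 → 185
  B: 114 + 0.45×(255−114) = 114 + 63.45 = 177.45 → 177
After the tint: rgb(252, 185, 177) = #fcb9b1.
Per channel, c → c + 0.91(255 − c):
  R: 252 + 0.91×(255−252) = 252 + 2.73 = 254.73 → 255
  G: 185 + 63.7 = 248.7 → 249
  B: 177 + 0.91×(255−177) = 177 + 70.98 = 247.98 → 248
rgb(255, 249, 248) = #fff9f8.

#fff9f8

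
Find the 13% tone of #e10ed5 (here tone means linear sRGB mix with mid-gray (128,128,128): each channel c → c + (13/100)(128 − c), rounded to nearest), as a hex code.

#d41dca

#e10ed5 is rgb(225, 14, 213).
A 13% tone moves each channel 13% toward 128:
  R: 225 + 0.13×(128−225) = 225 − 12.61 = 212.39 → 212
  G: 14 + 0.13×(128−14) = 14 + 14.82 = 28.82 → 29
  B: 213 − 11.05 = 201.95 → 202
rgb(212, 29, 202) = #d41dca.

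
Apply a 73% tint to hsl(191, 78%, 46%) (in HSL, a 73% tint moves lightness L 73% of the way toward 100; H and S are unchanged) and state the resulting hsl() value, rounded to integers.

L moves 73% from 46 toward 100: 46 + 39.42 = 85.42 → 85.
H and S are unchanged.

hsl(191, 78%, 85%)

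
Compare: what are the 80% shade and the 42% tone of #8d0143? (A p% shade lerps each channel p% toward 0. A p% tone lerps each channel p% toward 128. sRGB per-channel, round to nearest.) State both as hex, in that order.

#1c000d, #88365d

#8d0143 is rgb(141, 1, 67).
80% shade:
  R: 141 + 0.8×(0−141) = 141 − 112.8 = 28.2 → 28
  G: 1 + 0.8×(0−1) = 1 − 0.8 = 0.2 → 0
  B: 67 − 53.6 = 13.4 → 13
  → #1c000d
42% tone:
  R: 141 − 5.46 = 135.54 → 136
  G: 1 + 53.34 = 54.34 → 54
  B: 67 + 25.62 = 92.62 → 93
  → #88365d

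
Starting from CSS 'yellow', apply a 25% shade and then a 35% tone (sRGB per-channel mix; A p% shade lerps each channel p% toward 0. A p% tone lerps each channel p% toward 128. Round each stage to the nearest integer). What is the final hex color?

CSS yellow is rgb(255, 255, 0).
Per channel, c → c + 0.25(0 − c):
  R: 255 + 0.25×(0−255) = 255 − 63.75 = 191.25 → 191
  G: 255 + 0.25×(0−255) = 255 − 63.75 = 191.25 → 191
  B: 0 + 0.25×(0−0) = 0 + 0 = 0 → 0
After the shade: rgb(191, 191, 0) = #bfbf00.
Lerp each channel 35% toward 128:
  R: 191 − 22.05 = 168.95 → 169
  G: 191 + 0.35×(128−191) = 191 − 22.05 = 168.95 → 169
  B: 0 + 44.8 = 44.8 → 45
rgb(169, 169, 45) = #a9a92d.

#a9a92d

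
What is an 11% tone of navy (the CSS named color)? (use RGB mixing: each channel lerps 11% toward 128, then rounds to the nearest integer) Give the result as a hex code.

CSS navy is rgb(0, 0, 128).
Lerp each channel 11% toward 128:
  R: 0 + 14.08 = 14.08 → 14
  G: 0 + 0.11×(128−0) = 0 + 14.08 = 14.08 → 14
  B: 128 + 0.11×(128−128) = 128 + 0 = 128 → 128
rgb(14, 14, 128) = #0E0E80.

#0E0E80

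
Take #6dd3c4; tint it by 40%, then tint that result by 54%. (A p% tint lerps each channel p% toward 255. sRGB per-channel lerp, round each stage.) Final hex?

#d7f3ef

#6dd3c4 is rgb(109, 211, 196).
A 40% tint moves each channel 40% toward 255:
  R: 109 + 58.4 = 167.4 → 167
  G: 211 + 0.4×(255−211) = 211 + 17.6 = 228.6 → 229
  B: 196 + 0.4×(255−196) = 196 + 23.6 = 219.6 → 220
After the tint: rgb(167, 229, 220) = #a7e5dc.
Per channel, c → c + 0.54(255 − c):
  R: 167 + 47.52 = 214.52 → 215
  G: 229 + 0.54×(255−229) = 229 + 14.04 = 243.04 → 243
  B: 220 + 18.9 = 238.9 → 239
rgb(215, 243, 239) = #d7f3ef.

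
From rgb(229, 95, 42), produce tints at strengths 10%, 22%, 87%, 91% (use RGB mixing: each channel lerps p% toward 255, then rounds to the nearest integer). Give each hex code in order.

10%: (229 + 2.6 = 231.6→232, 95 + 16 = 111→111, 42 + 21.3 = 63.3→63) → #E86F3F
22%: (229 + 5.72 = 234.72→235, 95 + 35.2 = 130.2→130, 42 + 46.86 = 88.86→89) → #EB8259
87%: (229 + 22.62 = 251.62→252, 95 + 139.2 = 234.2→234, 42 + 185.31 = 227.31→227) → #FCEAE3
91%: (229 + 23.66 = 252.66→253, 95 + 145.6 = 240.6→241, 42 + 193.83 = 235.83→236) → #FDF1EC

#E86F3F, #EB8259, #FCEAE3, #FDF1EC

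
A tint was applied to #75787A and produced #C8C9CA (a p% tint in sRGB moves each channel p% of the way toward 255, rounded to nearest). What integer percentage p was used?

60%

#75787A is rgb(117, 120, 122); #C8C9CA is rgb(200, 201, 202).
On the R channel (widest range): 200 ≈ 117 + (p/100)(255 − 117), so p ≈ 100×(200 − 117)/(255 − 117) = 8300/138 = 60.14.
p = 60 reproduces all three channels after rounding.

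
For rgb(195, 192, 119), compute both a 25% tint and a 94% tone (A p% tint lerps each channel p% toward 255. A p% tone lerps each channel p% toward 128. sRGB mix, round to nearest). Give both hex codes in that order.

25% tint:
  R: 195 + 0.25×(255−195) = 195 + 15 = 210 → 210
  G: 192 + 15.75 = 207.75 → 208
  B: 119 + 34 = 153 → 153
  → #D2D099
94% tone:
  R: 195 − 62.98 = 132.02 → 132
  G: 192 + 0.94×(128−192) = 192 − 60.16 = 131.84 → 132
  B: 119 + 0.94×(128−119) = 119 + 8.46 = 127.46 → 127
  → #84847F

#D2D099, #84847F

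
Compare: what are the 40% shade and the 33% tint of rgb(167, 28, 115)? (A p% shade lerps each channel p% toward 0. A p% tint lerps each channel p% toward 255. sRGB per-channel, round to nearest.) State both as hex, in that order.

#641145, #C467A1

40% shade:
  R: 167 − 66.8 = 100.2 → 100
  G: 28 + 0.4×(0−28) = 28 − 11.2 = 16.8 → 17
  B: 115 + 0.4×(0−115) = 115 − 46 = 69 → 69
  → #641145
33% tint:
  R: 167 + 29.04 = 196.04 → 196
  G: 28 + 0.33×(255−28) = 28 + 74.91 = 102.91 → 103
  B: 115 + 46.2 = 161.2 → 161
  → #C467A1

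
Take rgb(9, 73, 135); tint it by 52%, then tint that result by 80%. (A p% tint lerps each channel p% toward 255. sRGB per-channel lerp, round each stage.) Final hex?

#e7eef3

Per channel, c → c + 0.52(255 − c):
  R: 9 + 0.52×(255−9) = 9 + 127.92 = 136.92 → 137
  G: 73 + 94.64 = 167.64 → 168
  B: 135 + 62.4 = 197.4 → 197
After the tint: rgb(137, 168, 197) = #89a8c5.
Lerp each channel 80% toward 255:
  R: 137 + 0.8×(255−137) = 137 + 94.4 = 231.4 → 231
  G: 168 + 0.8×(255−168) = 168 + 69.6 = 237.6 → 238
  B: 197 + 46.4 = 243.4 → 243
rgb(231, 238, 243) = #e7eef3.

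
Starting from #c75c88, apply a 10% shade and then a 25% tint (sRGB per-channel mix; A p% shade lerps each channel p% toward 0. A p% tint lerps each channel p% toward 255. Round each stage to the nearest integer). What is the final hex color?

#c75c88 is rgb(199, 92, 136).
A 10% shade moves each channel 10% toward 0:
  R: 199 + 0.1×(0−199) = 199 − 19.9 = 179.1 → 179
  G: 92 − 9.2 = 82.8 → 83
  B: 136 − 13.6 = 122.4 → 122
After the shade: rgb(179, 83, 122) = #b3537a.
Per channel, c → c + 0.25(255 − c):
  R: 179 + 19 = 198 → 198
  G: 83 + 43 = 126 → 126
  B: 122 + 0.25×(255−122) = 122 + 33.25 = 155.25 → 155
rgb(198, 126, 155) = #c67e9b.

#c67e9b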